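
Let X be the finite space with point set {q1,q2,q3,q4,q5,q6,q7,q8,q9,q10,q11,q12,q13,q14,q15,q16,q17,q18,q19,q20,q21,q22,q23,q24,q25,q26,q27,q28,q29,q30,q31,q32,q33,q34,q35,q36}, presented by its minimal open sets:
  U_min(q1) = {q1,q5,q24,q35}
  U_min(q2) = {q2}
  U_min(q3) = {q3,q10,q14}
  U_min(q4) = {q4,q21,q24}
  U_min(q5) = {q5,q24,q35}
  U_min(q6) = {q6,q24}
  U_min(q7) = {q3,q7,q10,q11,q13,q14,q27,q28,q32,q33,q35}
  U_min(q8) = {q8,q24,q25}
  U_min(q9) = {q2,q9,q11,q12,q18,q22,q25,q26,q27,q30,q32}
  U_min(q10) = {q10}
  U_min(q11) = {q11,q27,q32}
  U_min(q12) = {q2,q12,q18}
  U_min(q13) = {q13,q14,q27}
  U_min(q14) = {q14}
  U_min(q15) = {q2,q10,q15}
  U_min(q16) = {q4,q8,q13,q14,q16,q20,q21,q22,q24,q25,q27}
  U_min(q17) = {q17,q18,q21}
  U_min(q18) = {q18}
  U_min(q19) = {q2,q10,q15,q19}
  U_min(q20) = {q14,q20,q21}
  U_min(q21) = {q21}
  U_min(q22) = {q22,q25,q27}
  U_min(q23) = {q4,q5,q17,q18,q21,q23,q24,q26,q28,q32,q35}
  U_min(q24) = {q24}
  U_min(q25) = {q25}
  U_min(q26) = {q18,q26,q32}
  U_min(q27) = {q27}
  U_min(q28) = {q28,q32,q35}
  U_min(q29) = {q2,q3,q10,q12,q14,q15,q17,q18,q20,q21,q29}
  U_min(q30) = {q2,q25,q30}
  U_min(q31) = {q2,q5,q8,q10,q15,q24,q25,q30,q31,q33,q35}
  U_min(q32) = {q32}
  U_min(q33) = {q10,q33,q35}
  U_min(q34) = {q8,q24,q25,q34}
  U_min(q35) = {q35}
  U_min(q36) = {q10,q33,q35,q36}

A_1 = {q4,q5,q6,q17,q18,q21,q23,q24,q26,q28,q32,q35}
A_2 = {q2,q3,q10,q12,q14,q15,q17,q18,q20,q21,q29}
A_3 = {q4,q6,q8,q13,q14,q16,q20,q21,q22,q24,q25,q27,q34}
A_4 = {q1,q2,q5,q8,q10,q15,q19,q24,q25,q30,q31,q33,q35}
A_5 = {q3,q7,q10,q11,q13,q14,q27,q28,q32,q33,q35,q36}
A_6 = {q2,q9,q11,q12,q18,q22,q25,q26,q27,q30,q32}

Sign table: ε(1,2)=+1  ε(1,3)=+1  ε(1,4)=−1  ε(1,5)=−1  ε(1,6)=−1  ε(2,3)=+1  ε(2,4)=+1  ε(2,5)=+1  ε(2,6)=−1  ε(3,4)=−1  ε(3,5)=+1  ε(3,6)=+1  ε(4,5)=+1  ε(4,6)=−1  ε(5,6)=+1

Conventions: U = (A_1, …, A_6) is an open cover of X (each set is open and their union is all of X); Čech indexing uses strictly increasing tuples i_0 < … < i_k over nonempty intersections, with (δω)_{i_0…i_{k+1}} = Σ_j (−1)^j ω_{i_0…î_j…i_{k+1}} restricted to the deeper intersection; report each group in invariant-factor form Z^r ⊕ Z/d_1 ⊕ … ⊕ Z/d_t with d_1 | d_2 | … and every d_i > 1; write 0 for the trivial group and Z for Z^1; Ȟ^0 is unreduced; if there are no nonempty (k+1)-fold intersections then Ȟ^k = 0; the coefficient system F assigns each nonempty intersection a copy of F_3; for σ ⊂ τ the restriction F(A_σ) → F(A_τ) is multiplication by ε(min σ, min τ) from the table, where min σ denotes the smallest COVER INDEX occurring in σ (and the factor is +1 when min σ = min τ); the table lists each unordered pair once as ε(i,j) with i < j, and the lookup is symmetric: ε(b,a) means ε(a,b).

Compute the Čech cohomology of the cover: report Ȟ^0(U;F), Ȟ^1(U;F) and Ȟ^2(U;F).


Ȟ^0(U;F) ≅ 0,  Ȟ^1(U;F) ≅ 0,  Ȟ^2(U;F) ≅ Z/3

nonempty overlaps:
  A12={q17,q18,q21} A13={q4,q6,q21,q24} A14={q5,q24,q35} A15={q28,q32,q35} A16={q18,q26,q32} A23={q14,q20,q21} A24={q2,q10,q15} A25={q3,q10,q14} A26={q2,q12,q18} A34={q8,q24,q25} A35={q13,q14,q27} A36={q22,q25,q27} A45={q10,q33,q35} A46={q2,q25,q30} A56={q11,q27,q32}
  A123={q21} A126={q18} A134={q24} A145={q35} A156={q32} A235={q14} A245={q10} A246={q2} A346={q25} A356={q27}
C dims 6,15,10; δ0: rk_F3 6; δ1: rk_F3 9
degree 0: 6−6−0 = 0 → Ȟ^0 ≅ 0
degree 1: 15−9−6 = 0 → Ȟ^1 ≅ 0
degree 2: 10−0−9 = 1 → Ȟ^2 ≅ Z/3


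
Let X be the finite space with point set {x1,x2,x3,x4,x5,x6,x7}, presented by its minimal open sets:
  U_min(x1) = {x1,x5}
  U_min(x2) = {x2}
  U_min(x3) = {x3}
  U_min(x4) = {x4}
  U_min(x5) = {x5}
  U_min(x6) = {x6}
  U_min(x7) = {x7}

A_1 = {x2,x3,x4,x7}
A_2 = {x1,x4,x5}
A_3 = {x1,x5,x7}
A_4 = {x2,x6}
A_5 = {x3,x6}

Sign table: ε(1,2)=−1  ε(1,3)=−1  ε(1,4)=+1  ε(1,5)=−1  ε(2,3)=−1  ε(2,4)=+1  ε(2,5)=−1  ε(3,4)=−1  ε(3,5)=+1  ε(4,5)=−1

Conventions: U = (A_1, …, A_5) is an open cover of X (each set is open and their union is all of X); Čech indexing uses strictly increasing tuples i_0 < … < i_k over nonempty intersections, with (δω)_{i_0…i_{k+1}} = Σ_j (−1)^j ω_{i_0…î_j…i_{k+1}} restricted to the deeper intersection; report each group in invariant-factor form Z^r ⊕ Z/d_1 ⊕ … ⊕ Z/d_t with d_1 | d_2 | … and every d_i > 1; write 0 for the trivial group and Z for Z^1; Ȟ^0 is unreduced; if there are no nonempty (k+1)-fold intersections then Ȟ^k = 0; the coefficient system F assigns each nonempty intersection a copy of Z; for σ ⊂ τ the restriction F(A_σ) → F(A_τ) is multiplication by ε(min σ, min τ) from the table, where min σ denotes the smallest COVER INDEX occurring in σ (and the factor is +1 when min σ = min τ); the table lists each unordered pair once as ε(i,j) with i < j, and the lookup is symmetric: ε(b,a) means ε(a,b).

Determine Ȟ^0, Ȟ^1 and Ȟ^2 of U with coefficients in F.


cover nerve:
  A12={x4} A13={x7} A14={x2} A15={x3} A23={x1,x5} A45={x6}
C dims 5,6; δ0: rk 5, SNF 1^4·2
Ȟ^0: (5−5)−0=0 ⇒ 0
Ȟ^1: (6−0)−5=1 plus torsion [2] ⇒ Z ⊕ Z/2
Ȟ^2: (0−0)−0=0 ⇒ 0

Ȟ^0 = 0,  Ȟ^1 = Z ⊕ Z/2,  Ȟ^2 = 0


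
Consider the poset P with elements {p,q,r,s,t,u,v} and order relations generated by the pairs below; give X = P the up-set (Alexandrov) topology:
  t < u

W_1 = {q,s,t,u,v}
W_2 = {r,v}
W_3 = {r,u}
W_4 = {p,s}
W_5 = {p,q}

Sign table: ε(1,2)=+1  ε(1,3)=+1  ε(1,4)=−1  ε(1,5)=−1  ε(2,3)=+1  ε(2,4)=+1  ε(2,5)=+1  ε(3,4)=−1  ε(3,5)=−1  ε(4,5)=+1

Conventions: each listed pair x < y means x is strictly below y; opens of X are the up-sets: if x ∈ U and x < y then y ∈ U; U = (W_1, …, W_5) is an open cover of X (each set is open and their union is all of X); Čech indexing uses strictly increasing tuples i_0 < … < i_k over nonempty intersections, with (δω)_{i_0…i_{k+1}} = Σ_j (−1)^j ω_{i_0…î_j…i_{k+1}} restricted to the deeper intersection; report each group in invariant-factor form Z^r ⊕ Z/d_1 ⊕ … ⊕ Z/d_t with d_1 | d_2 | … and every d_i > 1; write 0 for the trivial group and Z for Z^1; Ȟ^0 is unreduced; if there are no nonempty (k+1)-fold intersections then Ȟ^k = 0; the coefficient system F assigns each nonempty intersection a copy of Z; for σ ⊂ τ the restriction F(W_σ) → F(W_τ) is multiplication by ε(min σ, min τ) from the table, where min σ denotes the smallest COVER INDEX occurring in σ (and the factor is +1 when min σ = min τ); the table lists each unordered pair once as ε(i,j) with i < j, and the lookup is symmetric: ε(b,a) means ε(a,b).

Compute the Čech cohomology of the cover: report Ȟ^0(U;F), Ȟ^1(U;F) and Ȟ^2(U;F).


Ȟ^0(U;F) ≅ Z, Ȟ^1(U;F) ≅ Z^2 and Ȟ^2(U;F) ≅ 0

cover nerve:
  W12={v} W13={u} W14={s} W15={q} W23={r} W45={p}
C dims 5,6; δ0: rk 4, SNF 1^4
Ȟ^0: (5−4)−0=1 ⇒ Z
Ȟ^1: (6−0)−4=2 ⇒ Z^2
Ȟ^2: (0−0)−0=0 ⇒ 0


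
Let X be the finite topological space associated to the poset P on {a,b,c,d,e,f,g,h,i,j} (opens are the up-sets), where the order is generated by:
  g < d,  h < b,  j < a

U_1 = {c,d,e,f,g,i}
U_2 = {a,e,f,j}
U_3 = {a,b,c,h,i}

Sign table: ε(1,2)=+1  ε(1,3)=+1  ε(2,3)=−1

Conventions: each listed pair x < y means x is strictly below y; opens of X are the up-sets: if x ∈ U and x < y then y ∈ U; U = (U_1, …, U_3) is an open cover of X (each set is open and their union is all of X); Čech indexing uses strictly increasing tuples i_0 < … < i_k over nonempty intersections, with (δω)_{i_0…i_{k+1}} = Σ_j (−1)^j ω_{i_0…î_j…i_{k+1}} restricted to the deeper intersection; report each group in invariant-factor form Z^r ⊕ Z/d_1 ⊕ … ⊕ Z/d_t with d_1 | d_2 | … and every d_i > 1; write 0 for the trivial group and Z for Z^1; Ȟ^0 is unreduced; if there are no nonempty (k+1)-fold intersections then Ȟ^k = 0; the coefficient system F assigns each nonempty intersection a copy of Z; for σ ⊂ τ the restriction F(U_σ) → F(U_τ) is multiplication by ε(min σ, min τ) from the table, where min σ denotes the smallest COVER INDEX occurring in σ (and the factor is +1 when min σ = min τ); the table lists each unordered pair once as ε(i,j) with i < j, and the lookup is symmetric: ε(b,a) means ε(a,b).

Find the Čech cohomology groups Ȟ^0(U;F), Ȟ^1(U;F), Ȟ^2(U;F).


Ȟ^0 ≅ 0,  Ȟ^1 ≅ Z/2,  Ȟ^2 ≅ 0

cover nerve:
  U12={e,f} U13={c,i} U23={a}
C dims 3,3; δ0: rk 3, SNF 1^2·2
Ȟ^0: (3−3)−0=0 ⇒ 0
Ȟ^1: (3−0)−3=0 plus torsion [2] ⇒ Z/2
Ȟ^2: (0−0)−0=0 ⇒ 0


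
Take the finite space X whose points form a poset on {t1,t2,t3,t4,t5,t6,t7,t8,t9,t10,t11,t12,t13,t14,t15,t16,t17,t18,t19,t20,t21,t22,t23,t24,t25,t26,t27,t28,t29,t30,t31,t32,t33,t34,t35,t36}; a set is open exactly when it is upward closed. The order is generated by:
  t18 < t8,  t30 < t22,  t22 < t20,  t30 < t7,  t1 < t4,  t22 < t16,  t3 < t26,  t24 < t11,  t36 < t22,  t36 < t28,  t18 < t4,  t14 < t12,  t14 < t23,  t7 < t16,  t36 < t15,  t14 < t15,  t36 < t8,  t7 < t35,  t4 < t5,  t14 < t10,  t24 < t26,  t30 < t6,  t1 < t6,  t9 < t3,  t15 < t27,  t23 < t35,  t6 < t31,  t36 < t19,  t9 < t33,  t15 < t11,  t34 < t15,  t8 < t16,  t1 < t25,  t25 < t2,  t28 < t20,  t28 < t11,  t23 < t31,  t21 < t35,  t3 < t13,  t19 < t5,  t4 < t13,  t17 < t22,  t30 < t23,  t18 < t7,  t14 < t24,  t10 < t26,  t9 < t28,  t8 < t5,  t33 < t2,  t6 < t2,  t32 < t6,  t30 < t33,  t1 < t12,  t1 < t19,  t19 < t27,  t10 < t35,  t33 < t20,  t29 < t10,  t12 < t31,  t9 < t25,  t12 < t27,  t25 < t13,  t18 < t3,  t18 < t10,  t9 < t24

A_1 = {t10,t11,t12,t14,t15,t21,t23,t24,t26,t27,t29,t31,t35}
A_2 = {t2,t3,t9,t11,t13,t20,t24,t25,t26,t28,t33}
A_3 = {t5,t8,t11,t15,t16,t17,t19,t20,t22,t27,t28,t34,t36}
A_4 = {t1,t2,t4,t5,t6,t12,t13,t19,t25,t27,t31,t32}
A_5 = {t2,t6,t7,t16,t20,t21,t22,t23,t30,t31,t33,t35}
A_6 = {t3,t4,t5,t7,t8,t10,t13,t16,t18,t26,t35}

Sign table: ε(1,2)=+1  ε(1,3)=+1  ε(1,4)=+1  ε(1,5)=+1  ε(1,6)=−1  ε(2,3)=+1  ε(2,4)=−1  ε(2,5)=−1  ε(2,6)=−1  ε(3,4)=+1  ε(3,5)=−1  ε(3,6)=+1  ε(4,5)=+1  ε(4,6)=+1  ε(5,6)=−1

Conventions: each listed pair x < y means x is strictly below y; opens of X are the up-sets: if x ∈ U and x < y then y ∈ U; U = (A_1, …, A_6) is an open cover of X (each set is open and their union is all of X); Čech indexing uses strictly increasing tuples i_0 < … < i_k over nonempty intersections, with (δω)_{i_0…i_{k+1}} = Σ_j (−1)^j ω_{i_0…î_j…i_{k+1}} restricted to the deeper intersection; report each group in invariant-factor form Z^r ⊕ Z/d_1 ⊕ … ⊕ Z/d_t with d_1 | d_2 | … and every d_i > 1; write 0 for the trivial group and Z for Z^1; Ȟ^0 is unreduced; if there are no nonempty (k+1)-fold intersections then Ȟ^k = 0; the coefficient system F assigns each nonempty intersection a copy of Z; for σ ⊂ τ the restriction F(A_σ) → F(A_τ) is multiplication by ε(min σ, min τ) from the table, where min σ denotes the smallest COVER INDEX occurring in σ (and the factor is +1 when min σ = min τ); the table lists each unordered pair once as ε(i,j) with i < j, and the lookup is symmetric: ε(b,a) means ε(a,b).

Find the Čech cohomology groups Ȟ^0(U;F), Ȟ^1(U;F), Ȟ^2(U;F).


intersection data:
  A12={t11,t24,t26} A13={t11,t15,t27} A14={t12,t27,t31} A15={t21,t23,t31,t35} A16={t10,t26,t35} A23={t11,t20,t28} A24={t2,t13,t25} A25={t2,t20,t33} A26={t3,t13,t26} A34={t5,t19,t27} A35={t16,t20,t22} A36={t5,t8,t16} A45={t2,t6,t31} A46={t4,t5,t13} A56={t7,t16,t35}
  A123={t11} A126={t26} A134={t27} A145={t31} A156={t35} A235={t20} A245={t2} A246={t13} A346={t5} A356={t16}
C dims 6,15,10; δ0: rk 6, SNF 1^5·2; δ1: rk 9, SNF 1^9
Ȟ^0 = (6 − 6) − 0 = 0, so Ȟ^0 ≅ 0
Ȟ^1 = (15 − 9) − 6 = 0 plus torsion [2], so Ȟ^1 ≅ Z/2
Ȟ^2 = (10 − 0) − 9 = 1, so Ȟ^2 ≅ Z

Ȟ^0 = 0; Ȟ^1 = Z/2; Ȟ^2 = Z


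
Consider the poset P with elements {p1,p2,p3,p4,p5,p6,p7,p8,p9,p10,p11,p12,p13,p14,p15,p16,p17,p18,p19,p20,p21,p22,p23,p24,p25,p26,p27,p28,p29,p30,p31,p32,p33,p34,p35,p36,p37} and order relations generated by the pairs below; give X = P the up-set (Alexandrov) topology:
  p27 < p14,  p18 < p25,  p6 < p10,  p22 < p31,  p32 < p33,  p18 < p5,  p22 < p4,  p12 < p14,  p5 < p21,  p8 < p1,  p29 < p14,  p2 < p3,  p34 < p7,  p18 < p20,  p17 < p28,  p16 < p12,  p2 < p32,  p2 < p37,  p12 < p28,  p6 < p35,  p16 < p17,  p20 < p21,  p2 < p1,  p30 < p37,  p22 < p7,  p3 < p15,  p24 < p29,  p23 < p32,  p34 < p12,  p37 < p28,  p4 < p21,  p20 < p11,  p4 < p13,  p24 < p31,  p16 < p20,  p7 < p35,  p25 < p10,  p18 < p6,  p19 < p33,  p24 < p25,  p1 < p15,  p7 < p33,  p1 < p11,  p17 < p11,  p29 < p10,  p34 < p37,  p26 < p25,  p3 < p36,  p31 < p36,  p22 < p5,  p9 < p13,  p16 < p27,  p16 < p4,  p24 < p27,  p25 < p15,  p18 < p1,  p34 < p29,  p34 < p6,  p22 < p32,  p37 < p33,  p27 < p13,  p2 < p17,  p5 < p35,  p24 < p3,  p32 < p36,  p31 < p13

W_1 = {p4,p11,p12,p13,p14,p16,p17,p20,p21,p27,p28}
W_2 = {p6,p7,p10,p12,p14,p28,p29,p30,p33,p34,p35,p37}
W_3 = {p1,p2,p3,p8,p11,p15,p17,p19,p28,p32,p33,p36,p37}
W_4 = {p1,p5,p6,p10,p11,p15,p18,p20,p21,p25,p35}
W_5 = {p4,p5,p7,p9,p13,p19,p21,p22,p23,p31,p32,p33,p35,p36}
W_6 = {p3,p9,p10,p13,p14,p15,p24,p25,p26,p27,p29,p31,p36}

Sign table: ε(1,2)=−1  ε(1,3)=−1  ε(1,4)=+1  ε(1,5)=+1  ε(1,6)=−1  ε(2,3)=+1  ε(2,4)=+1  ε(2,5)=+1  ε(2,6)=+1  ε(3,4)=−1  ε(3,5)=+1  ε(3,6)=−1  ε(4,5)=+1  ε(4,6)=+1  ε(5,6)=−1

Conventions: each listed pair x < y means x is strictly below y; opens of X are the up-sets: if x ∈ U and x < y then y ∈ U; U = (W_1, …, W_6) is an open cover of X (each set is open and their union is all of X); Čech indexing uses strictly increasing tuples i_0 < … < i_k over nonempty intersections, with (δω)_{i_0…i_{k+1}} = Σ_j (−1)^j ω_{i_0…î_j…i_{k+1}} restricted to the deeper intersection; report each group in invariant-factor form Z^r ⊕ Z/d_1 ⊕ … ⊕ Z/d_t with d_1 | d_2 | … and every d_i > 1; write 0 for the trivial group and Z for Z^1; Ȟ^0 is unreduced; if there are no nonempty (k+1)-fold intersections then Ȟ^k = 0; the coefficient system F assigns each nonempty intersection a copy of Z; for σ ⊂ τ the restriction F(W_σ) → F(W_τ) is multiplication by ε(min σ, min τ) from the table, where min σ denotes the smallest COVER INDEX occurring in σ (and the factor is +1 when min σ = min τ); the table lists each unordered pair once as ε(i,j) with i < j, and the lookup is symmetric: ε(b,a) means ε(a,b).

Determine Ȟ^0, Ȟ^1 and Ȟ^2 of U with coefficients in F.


cover nerve:
  W12={p12,p14,p28} W13={p11,p17,p28} W14={p11,p20,p21} W15={p4,p13,p21} W16={p13,p14,p27} W23={p28,p33,p37} W24={p6,p10,p35} W25={p7,p33,p35} W26={p10,p14,p29} W34={p1,p11,p15} W35={p19,p32,p33,p36} W36={p3,p15,p36} W45={p5,p21,p35} W46={p10,p15,p25} W56={p9,p13,p31,p36}
  W123={p28} W126={p14} W134={p11} W145={p21} W156={p13} W235={p33} W245={p35} W246={p10} W346={p15} W356={p36}
C dims 6,15,10; δ0: rk 6, SNF 1^5·2; δ1: rk 9, SNF 1^9
Ȟ^0: (6−6)−0=0 ⇒ 0
Ȟ^1: (15−9)−6=0 plus torsion [2] ⇒ Z/2
Ȟ^2: (10−0)−9=1 ⇒ Z

Ȟ^0(U;F) ≅ 0, Ȟ^1(U;F) ≅ Z/2 and Ȟ^2(U;F) ≅ Z


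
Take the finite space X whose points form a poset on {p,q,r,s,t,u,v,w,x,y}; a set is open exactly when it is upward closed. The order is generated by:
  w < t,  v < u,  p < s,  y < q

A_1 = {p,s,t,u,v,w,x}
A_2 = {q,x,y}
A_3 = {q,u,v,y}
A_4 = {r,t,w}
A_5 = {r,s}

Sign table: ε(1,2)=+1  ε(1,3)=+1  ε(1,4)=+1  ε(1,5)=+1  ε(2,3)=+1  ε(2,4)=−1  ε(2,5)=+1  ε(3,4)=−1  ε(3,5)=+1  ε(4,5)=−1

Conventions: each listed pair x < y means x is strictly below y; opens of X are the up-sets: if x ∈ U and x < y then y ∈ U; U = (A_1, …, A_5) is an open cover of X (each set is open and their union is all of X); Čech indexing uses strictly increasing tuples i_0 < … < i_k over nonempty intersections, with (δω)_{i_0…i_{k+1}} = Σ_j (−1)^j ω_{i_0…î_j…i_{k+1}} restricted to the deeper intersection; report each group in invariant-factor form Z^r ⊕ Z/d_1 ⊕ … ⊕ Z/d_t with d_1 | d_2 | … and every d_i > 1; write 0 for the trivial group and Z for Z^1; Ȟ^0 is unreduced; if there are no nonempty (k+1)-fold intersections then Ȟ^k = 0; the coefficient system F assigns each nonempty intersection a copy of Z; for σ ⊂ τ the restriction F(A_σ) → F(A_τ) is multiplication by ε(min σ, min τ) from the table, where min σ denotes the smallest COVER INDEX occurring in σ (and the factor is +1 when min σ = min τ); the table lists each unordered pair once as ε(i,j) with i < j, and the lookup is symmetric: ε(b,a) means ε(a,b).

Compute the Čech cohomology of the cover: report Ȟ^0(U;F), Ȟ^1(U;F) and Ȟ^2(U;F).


Ȟ^0 = 0; Ȟ^1 = Z ⊕ Z/2; Ȟ^2 = 0

nonempty intersections:
  A12={x} A13={u,v} A14={t,w} A15={s} A23={q,y} A45={r}
C dims 5,6; δ0: rk 5, SNF 1^4·2
Ȟ^0: (5−5)−0=0 ⇒ 0
Ȟ^1: (6−0)−5=1 plus torsion [2] ⇒ Z ⊕ Z/2
Ȟ^2: (0−0)−0=0 ⇒ 0


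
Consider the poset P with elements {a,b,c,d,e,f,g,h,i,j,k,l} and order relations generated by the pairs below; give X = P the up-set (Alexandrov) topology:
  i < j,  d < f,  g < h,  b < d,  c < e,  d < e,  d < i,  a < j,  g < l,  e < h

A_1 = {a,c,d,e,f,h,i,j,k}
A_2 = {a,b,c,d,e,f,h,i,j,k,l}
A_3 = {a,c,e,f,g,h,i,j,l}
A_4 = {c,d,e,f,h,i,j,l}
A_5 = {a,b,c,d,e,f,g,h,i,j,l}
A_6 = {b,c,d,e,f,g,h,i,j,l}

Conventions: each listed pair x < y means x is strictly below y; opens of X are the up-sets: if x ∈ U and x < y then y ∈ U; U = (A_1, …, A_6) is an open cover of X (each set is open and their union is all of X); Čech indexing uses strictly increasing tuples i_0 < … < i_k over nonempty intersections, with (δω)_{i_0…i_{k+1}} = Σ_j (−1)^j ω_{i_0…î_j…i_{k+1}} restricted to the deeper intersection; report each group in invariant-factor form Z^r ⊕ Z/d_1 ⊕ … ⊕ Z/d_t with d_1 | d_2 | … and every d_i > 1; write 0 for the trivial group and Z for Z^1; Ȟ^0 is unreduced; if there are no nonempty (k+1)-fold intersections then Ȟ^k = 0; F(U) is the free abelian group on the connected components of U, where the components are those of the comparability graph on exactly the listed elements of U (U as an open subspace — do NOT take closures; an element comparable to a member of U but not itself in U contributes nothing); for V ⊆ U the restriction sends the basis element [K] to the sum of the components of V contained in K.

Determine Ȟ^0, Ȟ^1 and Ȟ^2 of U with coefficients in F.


nerve simplices:
  A12={a,c,d,e,f,h,i,j,k} A13={a,c,e,f,h,i,j} A14={c,d,e,f,h,i,j} A15={a,c,d,e,f,h,i,j} A16={c,d,e,f,h,i,j} A23={a,c,e,f,h,i,j,l} A24={c,d,e,f,h,i,j,l} A25={a,b,c,d,e,f,h,i,j,l} A26={b,c,d,e,f,h,i,j,l} A34={c,e,f,h,i,j,l} A35={a,c,e,f,g,h,i,j,l} A36={c,e,f,g,h,i,j,l} A45={c,d,e,f,h,i,j,l} A46={c,d,e,f,h,i,j,l} A56={b,c,d,e,f,g,h,i,j,l}
  A123={a,c,e,f,h,i,j} A124={c,d,e,f,h,i,j} A125={a,c,d,e,f,h,i,j} A126={c,d,e,f,h,i,j} A134={c,e,f,h,i,j} A135={a,c,e,f,h,i,j} A136={c,e,f,h,i,j} A145={c,d,e,f,h,i,j} A146={c,d,e,f,h,i,j} A156={c,d,e,f,h,i,j} A234={c,e,f,h,i,j,l} A235={a,c,e,f,h,i,j,l} A236={c,e,f,h,i,j,l} A245={c,d,e,f,h,i,j,l} A246={c,d,e,f,h,i,j,l} A256={b,c,d,e,f,h,i,j,l} A345={c,e,f,h,i,j,l} A346={c,e,f,h,i,j,l} A356={c,e,f,g,h,i,j,l} A456={c,d,e,f,h,i,j,l}
  A1234={c,e,f,h,i,j} A1235={a,c,e,f,h,i,j} A1236={c,e,f,h,i,j} A1245={c,d,e,f,h,i,j} A1246={c,d,e,f,h,i,j} A1256={c,d,e,f,h,i,j} A1345={c,e,f,h,i,j} A1346={c,e,f,h,i,j} A1356={c,e,f,h,i,j} A1456={c,d,e,f,h,i,j} A2345={c,e,f,h,i,j,l} A2346={c,e,f,h,i,j,l} A2356={c,e,f,h,i,j,l} A2456={c,d,e,f,h,i,j,l} A3456={c,e,f,h,i,j,l}
  A12345={c,e,f,h,i,j} A12346={c,e,f,h,i,j} A12356={c,e,f,h,i,j} A12456={c,d,e,f,h,i,j} A13456={c,e,f,h,i,j} A23456={c,e,f,h,i,j,l}
  A123456={c,e,f,h,i,j}
components per intersection:
  A1: {a,c,d,e,f,h,i,j} {k}
  A2: {a,b,c,d,e,f,h,i,j} {k} {l}
  A3: {a,i,j} {c,e,g,h,l} {f}
  A4: {c,d,e,f,h,i,j} {l}
  A5: {a,b,c,d,e,f,g,h,i,j,l}
  A6: {b,c,d,e,f,g,h,i,j,l}
  A12: {a,c,d,e,f,h,i,j} {k}
  A13: {a,i,j} {c,e,h} {f}
  A14: {c,d,e,f,h,i,j}
  A15: {a,c,d,e,f,h,i,j}
  A16: {c,d,e,f,h,i,j}
  A23: {a,i,j} {c,e,h} {f} {l}
  A24: {c,d,e,f,h,i,j} {l}
  A25: {a,b,c,d,e,f,h,i,j} {l}
  A26: {b,c,d,e,f,h,i,j} {l}
  A34: {c,e,h} {f} {i,j} {l}
  A35: {a,i,j} {c,e,g,h,l} {f}
  A36: {c,e,g,h,l} {f} {i,j}
  A45: {c,d,e,f,h,i,j} {l}
  A46: {c,d,e,f,h,i,j} {l}
  A56: {b,c,d,e,f,g,h,i,j,l}
  A123: {a,i,j} {c,e,h} {f}
  A124: {c,d,e,f,h,i,j}
  A125: {a,c,d,e,f,h,i,j}
  A126: {c,d,e,f,h,i,j}
  A134: {c,e,h} {f} {i,j}
  A135: {a,i,j} {c,e,h} {f}
  A136: {c,e,h} {f} {i,j}
  A145: {c,d,e,f,h,i,j}
  A146: {c,d,e,f,h,i,j}
  A156: {c,d,e,f,h,i,j}
  A234: {c,e,h} {f} {i,j} {l}
  A235: {a,i,j} {c,e,h} {f} {l}
  A236: {c,e,h} {f} {i,j} {l}
  A245: {c,d,e,f,h,i,j} {l}
  A246: {c,d,e,f,h,i,j} {l}
  A256: {b,c,d,e,f,h,i,j} {l}
  A345: {c,e,h} {f} {i,j} {l}
  A346: {c,e,h} {f} {i,j} {l}
  A356: {c,e,g,h,l} {f} {i,j}
  A456: {c,d,e,f,h,i,j} {l}
  A1234: {c,e,h} {f} {i,j}
  A1235: {a,i,j} {c,e,h} {f}
  A1236: {c,e,h} {f} {i,j}
  A1245: {c,d,e,f,h,i,j}
  A1246: {c,d,e,f,h,i,j}
  A1256: {c,d,e,f,h,i,j}
  A1345: {c,e,h} {f} {i,j}
  A1346: {c,e,h} {f} {i,j}
  A1356: {c,e,h} {f} {i,j}
  A1456: {c,d,e,f,h,i,j}
  A2345: {c,e,h} {f} {i,j} {l}
  A2346: {c,e,h} {f} {i,j} {l}
  A2356: {c,e,h} {f} {i,j} {l}
  A2456: {c,d,e,f,h,i,j} {l}
  A3456: {c,e,h} {f} {i,j} {l}
  A12345: {c,e,h} {f} {i,j}
  A12346: {c,e,h} {f} {i,j}
  A12356: {c,e,h} {f} {i,j}
  A12456: {c,d,e,f,h,i,j}
  A13456: {c,e,h} {f} {i,j}
  A23456: {c,e,h} {f} {i,j} {l}
  A123456: {c,e,h} {f} {i,j}
C dims 12,33,49,40; δ0: rk 10, SNF 1^10; δ1: rk 23, SNF 1^23; δ2: rk 26, SNF 1^26
degree 0: 12−10−0 = 2 → Ȟ^0 ≅ Z^2
degree 1: 33−23−10 = 0 → Ȟ^1 ≅ 0
degree 2: 49−26−23 = 0 → Ȟ^2 ≅ 0

Ȟ^0 ≅ Z^2, Ȟ^1 ≅ 0 and Ȟ^2 ≅ 0


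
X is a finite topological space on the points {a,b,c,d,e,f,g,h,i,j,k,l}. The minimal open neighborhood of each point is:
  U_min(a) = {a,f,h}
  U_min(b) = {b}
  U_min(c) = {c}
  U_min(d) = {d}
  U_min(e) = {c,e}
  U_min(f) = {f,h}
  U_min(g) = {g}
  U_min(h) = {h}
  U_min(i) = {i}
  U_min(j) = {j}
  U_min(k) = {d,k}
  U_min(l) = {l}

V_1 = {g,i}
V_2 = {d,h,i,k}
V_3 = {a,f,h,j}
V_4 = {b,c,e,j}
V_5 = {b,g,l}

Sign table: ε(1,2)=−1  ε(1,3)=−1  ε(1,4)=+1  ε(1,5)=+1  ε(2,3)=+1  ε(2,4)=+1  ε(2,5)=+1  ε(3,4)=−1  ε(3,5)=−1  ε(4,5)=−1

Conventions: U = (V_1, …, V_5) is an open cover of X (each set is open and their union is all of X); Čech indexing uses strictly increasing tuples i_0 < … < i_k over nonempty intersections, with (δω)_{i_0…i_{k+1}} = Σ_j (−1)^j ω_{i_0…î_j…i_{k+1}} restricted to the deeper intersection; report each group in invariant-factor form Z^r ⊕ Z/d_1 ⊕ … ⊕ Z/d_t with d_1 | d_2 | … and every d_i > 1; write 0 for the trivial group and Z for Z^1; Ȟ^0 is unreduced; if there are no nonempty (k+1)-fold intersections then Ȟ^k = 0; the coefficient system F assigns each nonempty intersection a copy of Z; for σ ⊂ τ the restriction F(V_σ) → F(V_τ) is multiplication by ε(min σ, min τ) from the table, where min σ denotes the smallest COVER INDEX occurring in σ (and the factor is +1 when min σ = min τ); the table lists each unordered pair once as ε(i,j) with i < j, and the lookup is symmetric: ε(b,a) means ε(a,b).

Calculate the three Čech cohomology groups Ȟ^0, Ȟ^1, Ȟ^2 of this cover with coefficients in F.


nerve simplices:
  V12={i} V15={g} V23={h} V34={j} V45={b}
C dims 5,5; δ0: rk 5, SNF 1^4·2
degree 0: 5−5−0 = 0 → Ȟ^0 ≅ 0
degree 1: 5−0−5 = 0 plus torsion [2] → Ȟ^1 ≅ Z/2
degree 2: 0−0−0 = 0 → Ȟ^2 ≅ 0

Ȟ^0 ≅ 0, Ȟ^1 ≅ Z/2 and Ȟ^2 ≅ 0


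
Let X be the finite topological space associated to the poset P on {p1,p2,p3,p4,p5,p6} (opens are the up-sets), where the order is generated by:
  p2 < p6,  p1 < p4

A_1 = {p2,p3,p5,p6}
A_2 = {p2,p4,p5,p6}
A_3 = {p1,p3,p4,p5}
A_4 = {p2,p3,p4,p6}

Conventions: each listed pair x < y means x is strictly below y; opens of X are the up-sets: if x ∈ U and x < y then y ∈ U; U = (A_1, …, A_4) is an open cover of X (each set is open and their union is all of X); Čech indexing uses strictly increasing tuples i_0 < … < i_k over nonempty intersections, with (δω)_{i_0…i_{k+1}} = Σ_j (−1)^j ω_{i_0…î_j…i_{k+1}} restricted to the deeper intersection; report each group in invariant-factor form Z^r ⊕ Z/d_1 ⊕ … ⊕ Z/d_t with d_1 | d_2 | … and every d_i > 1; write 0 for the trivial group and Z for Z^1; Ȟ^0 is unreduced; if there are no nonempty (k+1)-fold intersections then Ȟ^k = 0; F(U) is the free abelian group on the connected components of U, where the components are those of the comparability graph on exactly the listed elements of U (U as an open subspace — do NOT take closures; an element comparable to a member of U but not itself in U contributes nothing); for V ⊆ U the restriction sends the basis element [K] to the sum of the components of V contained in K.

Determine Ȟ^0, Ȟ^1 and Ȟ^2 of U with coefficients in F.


nerve of the cover:
  A12={p2,p5,p6} A13={p3,p5} A14={p2,p3,p6} A23={p4,p5} A24={p2,p4,p6} A34={p3,p4}
  A123={p5} A124={p2,p6} A134={p3} A234={p4}
components per intersection:
  A1: {p2,p6} {p3} {p5}
  A2: {p2,p6} {p4} {p5}
  A3: {p1,p4} {p3} {p5}
  A4: {p2,p6} {p3} {p4}
  A12: {p2,p6} {p5}
  A13: {p3} {p5}
  A14: {p2,p6} {p3}
  A23: {p4} {p5}
  A24: {p2,p6} {p4}
  A34: {p3} {p4}
  A123: {p5}
  A124: {p2,p6}
  A134: {p3}
  A234: {p4}
C dims 12,12,4; δ0: rk 8, SNF 1^8; δ1: rk 4, SNF 1^4
Ȟ^0 = (12 − 8) − 0 = 4, so Ȟ^0 ≅ Z^4
Ȟ^1 = (12 − 4) − 8 = 0, so Ȟ^1 ≅ 0
Ȟ^2 = (4 − 0) − 4 = 0, so Ȟ^2 ≅ 0

Ȟ^0 ≅ Z^4; Ȟ^1 ≅ 0; Ȟ^2 ≅ 0


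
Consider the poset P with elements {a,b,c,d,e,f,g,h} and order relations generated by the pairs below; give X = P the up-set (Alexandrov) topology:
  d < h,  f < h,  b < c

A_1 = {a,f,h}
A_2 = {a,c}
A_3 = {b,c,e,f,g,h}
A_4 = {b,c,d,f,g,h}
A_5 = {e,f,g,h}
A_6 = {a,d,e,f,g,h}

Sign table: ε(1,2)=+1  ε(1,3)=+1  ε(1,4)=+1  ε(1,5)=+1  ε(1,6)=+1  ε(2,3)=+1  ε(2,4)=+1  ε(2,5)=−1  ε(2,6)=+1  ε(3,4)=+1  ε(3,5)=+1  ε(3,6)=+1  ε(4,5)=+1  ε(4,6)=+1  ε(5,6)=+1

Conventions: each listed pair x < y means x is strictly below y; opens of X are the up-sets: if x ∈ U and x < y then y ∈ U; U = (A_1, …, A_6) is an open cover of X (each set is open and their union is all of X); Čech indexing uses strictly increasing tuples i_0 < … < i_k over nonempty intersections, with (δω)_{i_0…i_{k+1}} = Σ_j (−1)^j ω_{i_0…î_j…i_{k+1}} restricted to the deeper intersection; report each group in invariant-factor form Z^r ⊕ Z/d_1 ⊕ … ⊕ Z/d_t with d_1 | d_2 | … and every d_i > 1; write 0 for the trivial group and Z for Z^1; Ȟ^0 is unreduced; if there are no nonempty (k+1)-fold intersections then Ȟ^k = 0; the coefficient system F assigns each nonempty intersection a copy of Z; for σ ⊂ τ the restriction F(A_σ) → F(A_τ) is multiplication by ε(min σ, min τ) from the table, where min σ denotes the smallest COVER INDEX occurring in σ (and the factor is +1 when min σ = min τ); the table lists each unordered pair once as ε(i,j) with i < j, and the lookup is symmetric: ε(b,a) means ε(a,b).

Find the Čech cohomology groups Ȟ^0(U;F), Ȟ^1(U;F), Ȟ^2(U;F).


nerve of the cover:
  A12={a} A13={f,h} A14={f,h} A15={f,h} A16={a,f,h} A23={c} A24={c} A26={a} A34={b,c,f,g,h} A35={e,f,g,h} A36={e,f,g,h} A45={f,g,h} A46={d,f,g,h} A56={e,f,g,h}
  A126={a} A134={f,h} A135={f,h} A136={f,h} A145={f,h} A146={f,h} A156={f,h} A234={c} A345={f,g,h} A346={f,g,h} A356={e,f,g,h} A456={f,g,h}
  A1345={f,h} A1346={f,h} A1356={f,h} A1456={f,h} A3456={f,g,h}
  A13456={f,h}
C dims 6,14,12,5; δ0: rk 5, SNF 1^5; δ1: rk 8, SNF 1^8; δ2: rk 4, SNF 1^4
Ȟ^0 = (6 − 5) − 0 = 1, so Ȟ^0 ≅ Z
Ȟ^1 = (14 − 8) − 5 = 1, so Ȟ^1 ≅ Z
Ȟ^2 = (12 − 4) − 8 = 0, so Ȟ^2 ≅ 0

Ȟ^0 = Z,  Ȟ^1 = Z,  Ȟ^2 = 0


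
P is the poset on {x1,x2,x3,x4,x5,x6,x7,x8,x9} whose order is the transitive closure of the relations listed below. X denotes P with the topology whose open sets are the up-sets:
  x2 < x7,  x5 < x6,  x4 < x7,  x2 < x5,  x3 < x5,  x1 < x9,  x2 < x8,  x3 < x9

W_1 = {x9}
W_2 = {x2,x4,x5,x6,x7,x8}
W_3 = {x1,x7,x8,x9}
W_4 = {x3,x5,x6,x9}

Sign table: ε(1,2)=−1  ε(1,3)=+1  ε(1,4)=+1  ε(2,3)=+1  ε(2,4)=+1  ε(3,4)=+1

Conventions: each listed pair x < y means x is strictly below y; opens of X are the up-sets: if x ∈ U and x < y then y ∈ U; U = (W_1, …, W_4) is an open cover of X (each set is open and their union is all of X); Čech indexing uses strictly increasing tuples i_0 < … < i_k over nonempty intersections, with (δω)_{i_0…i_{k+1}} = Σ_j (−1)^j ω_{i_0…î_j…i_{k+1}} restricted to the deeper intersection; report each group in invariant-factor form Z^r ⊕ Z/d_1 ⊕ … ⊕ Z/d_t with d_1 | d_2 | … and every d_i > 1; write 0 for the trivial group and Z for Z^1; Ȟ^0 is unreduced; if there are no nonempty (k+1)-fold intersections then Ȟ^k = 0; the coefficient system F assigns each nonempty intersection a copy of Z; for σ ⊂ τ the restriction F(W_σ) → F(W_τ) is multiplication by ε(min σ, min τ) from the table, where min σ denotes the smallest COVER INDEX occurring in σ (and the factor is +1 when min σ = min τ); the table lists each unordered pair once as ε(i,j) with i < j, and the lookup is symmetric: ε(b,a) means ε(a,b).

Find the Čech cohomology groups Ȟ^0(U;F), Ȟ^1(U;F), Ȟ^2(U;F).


Ȟ^0(U;F) ≅ Z, Ȟ^1(U;F) ≅ Z and Ȟ^2(U;F) ≅ 0

nonempty intersections:
  W13={x9} W14={x9} W23={x7,x8} W24={x5,x6} W34={x9}
  W134={x9}
C dims 4,5,1; δ0: rk 3, SNF 1^3; δ1: rk 1, SNF 1^1
Ȟ^0: (4−3)−0=1 ⇒ Z
Ȟ^1: (5−1)−3=1 ⇒ Z
Ȟ^2: (1−0)−1=0 ⇒ 0


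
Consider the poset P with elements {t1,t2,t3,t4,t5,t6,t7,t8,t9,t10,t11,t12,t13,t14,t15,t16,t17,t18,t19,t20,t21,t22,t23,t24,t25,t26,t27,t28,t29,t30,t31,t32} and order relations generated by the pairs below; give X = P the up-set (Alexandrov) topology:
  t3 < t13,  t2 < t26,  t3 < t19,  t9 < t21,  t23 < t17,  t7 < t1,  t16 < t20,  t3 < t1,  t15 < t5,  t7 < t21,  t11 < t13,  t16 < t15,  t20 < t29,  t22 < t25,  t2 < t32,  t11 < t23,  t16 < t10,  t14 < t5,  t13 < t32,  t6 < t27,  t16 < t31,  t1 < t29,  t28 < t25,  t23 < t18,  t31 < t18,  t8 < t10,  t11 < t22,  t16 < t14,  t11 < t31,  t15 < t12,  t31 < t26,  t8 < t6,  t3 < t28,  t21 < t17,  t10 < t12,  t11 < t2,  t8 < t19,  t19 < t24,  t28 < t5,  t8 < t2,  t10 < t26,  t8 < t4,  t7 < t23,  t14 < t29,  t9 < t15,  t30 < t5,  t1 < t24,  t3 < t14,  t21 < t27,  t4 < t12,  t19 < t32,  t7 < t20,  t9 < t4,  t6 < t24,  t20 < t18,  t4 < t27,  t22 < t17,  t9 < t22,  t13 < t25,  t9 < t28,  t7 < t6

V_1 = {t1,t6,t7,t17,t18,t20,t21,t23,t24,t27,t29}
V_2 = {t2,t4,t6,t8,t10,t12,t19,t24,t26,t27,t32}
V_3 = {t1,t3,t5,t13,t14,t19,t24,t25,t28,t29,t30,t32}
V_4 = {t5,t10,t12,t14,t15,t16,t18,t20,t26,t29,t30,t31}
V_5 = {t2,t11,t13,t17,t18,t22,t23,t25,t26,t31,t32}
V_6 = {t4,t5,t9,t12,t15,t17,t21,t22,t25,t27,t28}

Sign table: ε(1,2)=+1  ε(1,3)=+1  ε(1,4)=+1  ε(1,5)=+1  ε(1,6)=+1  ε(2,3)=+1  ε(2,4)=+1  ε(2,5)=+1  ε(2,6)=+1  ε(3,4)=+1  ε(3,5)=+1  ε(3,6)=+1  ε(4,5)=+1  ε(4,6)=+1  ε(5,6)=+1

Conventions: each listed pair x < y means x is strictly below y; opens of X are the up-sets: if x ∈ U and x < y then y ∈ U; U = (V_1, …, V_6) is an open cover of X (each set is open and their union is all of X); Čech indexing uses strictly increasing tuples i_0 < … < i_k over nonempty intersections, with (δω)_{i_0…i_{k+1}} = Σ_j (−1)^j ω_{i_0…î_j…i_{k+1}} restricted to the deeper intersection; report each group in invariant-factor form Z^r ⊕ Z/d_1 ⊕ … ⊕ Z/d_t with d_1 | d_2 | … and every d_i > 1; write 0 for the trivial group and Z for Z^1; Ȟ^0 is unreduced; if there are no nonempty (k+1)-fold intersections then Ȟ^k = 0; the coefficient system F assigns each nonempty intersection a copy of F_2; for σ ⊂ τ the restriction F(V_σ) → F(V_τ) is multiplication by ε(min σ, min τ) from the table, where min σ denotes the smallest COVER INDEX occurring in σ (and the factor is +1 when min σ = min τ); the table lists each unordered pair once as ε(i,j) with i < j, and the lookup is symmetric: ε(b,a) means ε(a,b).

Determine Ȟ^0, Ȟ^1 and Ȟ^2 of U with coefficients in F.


Ȟ^0 = Z/2; Ȟ^1 = Z/2; Ȟ^2 = Z/2

nerve simplices:
  V12={t6,t24,t27} V13={t1,t24,t29} V14={t18,t20,t29} V15={t17,t18,t23} V16={t17,t21,t27} V23={t19,t24,t32} V24={t10,t12,t26} V25={t2,t26,t32} V26={t4,t12,t27} V34={t5,t14,t29,t30} V35={t13,t25,t32} V36={t5,t25,t28} V45={t18,t26,t31} V46={t5,t12,t15} V56={t17,t22,t25}
  V123={t24} V126={t27} V134={t29} V145={t18} V156={t17} V235={t32} V245={t26} V246={t12} V346={t5} V356={t25}
C dims 6,15,10; δ0: rk_F2 5; δ1: rk_F2 9
degree 0: 6−5−0 = 1 → Ȟ^0 ≅ Z/2
degree 1: 15−9−5 = 1 → Ȟ^1 ≅ Z/2
degree 2: 10−0−9 = 1 → Ȟ^2 ≅ Z/2


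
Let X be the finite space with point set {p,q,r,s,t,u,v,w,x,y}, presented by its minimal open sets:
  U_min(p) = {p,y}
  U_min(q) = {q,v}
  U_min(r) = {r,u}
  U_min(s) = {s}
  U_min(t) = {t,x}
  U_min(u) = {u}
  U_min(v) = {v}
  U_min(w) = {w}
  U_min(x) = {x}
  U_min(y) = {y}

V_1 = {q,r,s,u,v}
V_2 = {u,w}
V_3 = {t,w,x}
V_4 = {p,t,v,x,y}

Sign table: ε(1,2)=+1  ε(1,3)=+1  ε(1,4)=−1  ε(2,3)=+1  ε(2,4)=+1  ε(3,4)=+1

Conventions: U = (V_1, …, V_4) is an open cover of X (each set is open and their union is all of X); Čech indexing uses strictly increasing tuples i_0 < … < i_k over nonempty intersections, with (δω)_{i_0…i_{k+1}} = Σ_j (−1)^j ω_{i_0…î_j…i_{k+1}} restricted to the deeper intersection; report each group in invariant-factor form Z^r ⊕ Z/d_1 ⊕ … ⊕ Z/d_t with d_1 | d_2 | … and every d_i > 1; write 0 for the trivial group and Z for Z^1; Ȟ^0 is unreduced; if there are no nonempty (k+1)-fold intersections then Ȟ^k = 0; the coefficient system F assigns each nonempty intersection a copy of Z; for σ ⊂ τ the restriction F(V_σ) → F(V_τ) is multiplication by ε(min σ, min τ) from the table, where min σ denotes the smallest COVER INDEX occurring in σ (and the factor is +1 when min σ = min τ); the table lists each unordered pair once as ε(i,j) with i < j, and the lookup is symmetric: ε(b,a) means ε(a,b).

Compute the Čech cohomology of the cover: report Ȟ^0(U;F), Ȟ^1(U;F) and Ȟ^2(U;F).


nonempty intersections:
  V12={u} V14={v} V23={w} V34={t,x}
C dims 4,4; δ0: rk 4, SNF 1^3·2
Ȟ^0: (4−4)−0=0 ⇒ 0
Ȟ^1: (4−0)−4=0 plus torsion [2] ⇒ Z/2
Ȟ^2: (0−0)−0=0 ⇒ 0

Ȟ^0 ≅ 0,  Ȟ^1 ≅ Z/2,  Ȟ^2 ≅ 0


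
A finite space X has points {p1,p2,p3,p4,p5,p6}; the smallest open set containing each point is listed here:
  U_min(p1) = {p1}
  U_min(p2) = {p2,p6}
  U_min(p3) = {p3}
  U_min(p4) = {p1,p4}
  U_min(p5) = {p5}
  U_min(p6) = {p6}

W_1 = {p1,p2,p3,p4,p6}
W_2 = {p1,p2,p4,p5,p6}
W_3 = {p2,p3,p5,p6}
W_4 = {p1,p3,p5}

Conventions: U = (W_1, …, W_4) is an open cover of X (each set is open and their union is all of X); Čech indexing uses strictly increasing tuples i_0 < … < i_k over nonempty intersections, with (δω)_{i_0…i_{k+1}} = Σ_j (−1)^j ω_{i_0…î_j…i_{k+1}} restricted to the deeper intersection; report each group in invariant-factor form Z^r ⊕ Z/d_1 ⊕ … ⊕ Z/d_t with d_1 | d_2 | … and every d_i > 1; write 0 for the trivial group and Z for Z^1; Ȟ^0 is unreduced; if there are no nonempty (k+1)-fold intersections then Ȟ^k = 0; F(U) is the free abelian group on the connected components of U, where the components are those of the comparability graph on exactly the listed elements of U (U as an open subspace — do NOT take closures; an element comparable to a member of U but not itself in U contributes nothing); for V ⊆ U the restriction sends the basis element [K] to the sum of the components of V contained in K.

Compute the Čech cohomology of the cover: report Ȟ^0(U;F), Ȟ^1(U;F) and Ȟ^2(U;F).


Ȟ^0 = Z^4, Ȟ^1 = 0, Ȟ^2 = 0

nerve of the cover:
  W12={p1,p2,p4,p6} W13={p2,p3,p6} W14={p1,p3} W23={p2,p5,p6} W24={p1,p5} W34={p3,p5}
  W123={p2,p6} W124={p1} W134={p3} W234={p5}
components per intersection:
  W1: {p1,p4} {p2,p6} {p3}
  W2: {p1,p4} {p2,p6} {p5}
  W3: {p2,p6} {p3} {p5}
  W4: {p1} {p3} {p5}
  W12: {p1,p4} {p2,p6}
  W13: {p2,p6} {p3}
  W14: {p1} {p3}
  W23: {p2,p6} {p5}
  W24: {p1} {p5}
  W34: {p3} {p5}
  W123: {p2,p6}
  W124: {p1}
  W134: {p3}
  W234: {p5}
C dims 12,12,4; δ0: rk 8, SNF 1^8; δ1: rk 4, SNF 1^4
Ȟ^0 = (12 − 8) − 0 = 4, so Ȟ^0 ≅ Z^4
Ȟ^1 = (12 − 4) − 8 = 0, so Ȟ^1 ≅ 0
Ȟ^2 = (4 − 0) − 4 = 0, so Ȟ^2 ≅ 0


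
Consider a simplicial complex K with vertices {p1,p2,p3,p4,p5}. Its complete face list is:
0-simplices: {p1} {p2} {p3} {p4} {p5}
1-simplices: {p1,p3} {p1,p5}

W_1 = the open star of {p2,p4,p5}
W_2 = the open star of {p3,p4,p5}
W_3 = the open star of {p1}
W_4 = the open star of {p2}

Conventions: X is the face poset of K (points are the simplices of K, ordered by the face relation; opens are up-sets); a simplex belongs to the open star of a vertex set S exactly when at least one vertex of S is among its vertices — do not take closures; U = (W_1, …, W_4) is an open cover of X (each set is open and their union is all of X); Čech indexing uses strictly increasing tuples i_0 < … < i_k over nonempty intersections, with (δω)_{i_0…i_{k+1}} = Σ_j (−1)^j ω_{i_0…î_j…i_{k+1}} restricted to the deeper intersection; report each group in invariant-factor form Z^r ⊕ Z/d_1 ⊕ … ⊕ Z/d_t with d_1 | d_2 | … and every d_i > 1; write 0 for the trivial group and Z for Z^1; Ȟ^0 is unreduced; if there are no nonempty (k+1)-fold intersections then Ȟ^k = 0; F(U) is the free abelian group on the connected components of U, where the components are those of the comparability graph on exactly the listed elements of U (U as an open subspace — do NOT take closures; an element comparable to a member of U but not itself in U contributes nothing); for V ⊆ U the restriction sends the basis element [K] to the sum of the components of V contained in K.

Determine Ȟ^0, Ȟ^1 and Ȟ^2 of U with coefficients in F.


intersection data:
  W1={{p2},{p4},{p5},{p1,p5}} W2={{p3},{p4},{p5},{p1,p3},{p1,p5}} W3={{p1},{p1,p3},{p1,p5}} W4={{p2}}
  W12={{p4},{p5},{p1,p5}} W13={{p1,p5}} W14={{p2}} W23={{p1,p3},{p1,p5}}
  W123={{p1,p5}}
components per intersection:
  W1: {{p2}} {{p4}} {{p5},{p1,p5}}
  W2: {{p3},{p1,p3}} {{p4}} {{p5},{p1,p5}}
  W3: {{p1},{p1,p3},{p1,p5}}
  W4: {{p2}}
  W12: {{p4}} {{p5},{p1,p5}}
  W13: {{p1,p5}}
  W14: {{p2}}
  W23: {{p1,p3}} {{p1,p5}}
  W123: {{p1,p5}}
C dims 8,6,1; δ0: rk 5, SNF 1^5; δ1: rk 1, SNF 1^1
Ȟ^0 = (8 − 5) − 0 = 3, so Ȟ^0 ≅ Z^3
Ȟ^1 = (6 − 1) − 5 = 0, so Ȟ^1 ≅ 0
Ȟ^2 = (1 − 0) − 1 = 0, so Ȟ^2 ≅ 0

Ȟ^0 ≅ Z^3; Ȟ^1 ≅ 0; Ȟ^2 ≅ 0


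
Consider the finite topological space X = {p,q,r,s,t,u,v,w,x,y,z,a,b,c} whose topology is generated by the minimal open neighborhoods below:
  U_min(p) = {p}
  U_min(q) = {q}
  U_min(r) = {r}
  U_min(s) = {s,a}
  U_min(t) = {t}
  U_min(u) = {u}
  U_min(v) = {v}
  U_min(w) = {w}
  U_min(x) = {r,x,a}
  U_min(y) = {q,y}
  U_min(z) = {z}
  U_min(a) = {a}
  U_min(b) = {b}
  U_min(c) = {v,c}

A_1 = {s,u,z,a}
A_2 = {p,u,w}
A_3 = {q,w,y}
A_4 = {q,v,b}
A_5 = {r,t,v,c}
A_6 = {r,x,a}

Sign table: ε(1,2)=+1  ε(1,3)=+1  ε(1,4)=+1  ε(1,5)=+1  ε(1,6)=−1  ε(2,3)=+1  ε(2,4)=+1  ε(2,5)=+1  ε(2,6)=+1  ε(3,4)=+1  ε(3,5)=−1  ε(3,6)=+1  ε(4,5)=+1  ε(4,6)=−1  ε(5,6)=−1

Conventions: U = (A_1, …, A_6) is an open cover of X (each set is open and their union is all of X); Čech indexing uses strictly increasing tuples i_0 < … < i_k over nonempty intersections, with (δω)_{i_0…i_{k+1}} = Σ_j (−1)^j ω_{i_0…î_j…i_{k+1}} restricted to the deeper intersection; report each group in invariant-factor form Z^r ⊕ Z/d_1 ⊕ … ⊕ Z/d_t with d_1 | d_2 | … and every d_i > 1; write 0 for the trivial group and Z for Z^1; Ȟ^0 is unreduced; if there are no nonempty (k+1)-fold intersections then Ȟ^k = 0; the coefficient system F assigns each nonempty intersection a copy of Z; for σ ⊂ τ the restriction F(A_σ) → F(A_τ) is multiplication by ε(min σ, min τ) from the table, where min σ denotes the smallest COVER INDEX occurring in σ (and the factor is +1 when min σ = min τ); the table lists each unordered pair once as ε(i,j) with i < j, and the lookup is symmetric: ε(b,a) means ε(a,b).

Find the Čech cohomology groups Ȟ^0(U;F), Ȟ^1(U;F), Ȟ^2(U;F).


Ȟ^0(U;F) ≅ Z,  Ȟ^1(U;F) ≅ Z,  Ȟ^2(U;F) ≅ 0

nonempty overlaps:
  A12={u} A16={a} A23={w} A34={q} A45={v} A56={r}
C dims 6,6; δ0: rk 5, SNF 1^5
degree 0: 6−5−0 = 1 → Ȟ^0 ≅ Z
degree 1: 6−0−5 = 1 → Ȟ^1 ≅ Z
degree 2: 0−0−0 = 0 → Ȟ^2 ≅ 0
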